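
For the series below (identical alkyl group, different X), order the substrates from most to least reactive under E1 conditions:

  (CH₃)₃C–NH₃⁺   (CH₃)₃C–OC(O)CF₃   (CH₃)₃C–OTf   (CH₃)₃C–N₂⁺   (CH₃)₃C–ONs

(CH₃)₃C–N₂⁺ > (CH₃)₃C–OTf > (CH₃)₃C–ONs > (CH₃)₃C–OC(O)CF₃ > (CH₃)₃C–NH₃⁺

Identical carbon frameworks mean the comparison reduces to leaving-group quality.
The more stable X⁻ (or X) is on its own — i.e. the weaker a base it is — the better a leaving group it makes.
(CH₃)₃C–N₂⁺ loses N₂: no meaningful conjugate acid; N₂ departs as an exceptionally stable neutral molecule
(CH₃)₃C–OTf loses OTf⁻: pKₐ(CF₃SO₃H (triflic acid)) ≈ -14
(CH₃)₃C–ONs loses ONs⁻: pKₐ(p-O₂NC₆H₄SO₃H) ≈ -3.5
(CH₃)₃C–OC(O)CF₃ loses CF₃COO⁻: pKₐ(CF₃COOH) ≈ 0.2
(CH₃)₃C–NH₃⁺ loses NH₃: pKₐ(NH₄⁺) ≈ 9.2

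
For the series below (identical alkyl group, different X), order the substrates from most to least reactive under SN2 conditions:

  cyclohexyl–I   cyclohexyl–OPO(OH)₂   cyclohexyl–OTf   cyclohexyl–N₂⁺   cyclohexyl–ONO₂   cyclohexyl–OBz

The skeletons are identical, so relative rate is governed entirely by leaving-group ability.
The more stable X⁻ (or X) is on its own — i.e. the weaker a base it is — the better a leaving group it makes.
cyclohexyl–N₂⁺ loses N₂: no meaningful conjugate acid; N₂ departs as an exceptionally stable neutral molecule
cyclohexyl–OTf loses OTf⁻: pKₐ(CF₃SO₃H (triflic acid)) ≈ -14
cyclohexyl–I loses I⁻: pKₐ(HI) ≈ -10
cyclohexyl–ONO₂ loses NO₃⁻: pKₐ(HNO₃) ≈ -1.3
cyclohexyl–OPO(OH)₂ loses H₂PO₄⁻: pKₐ(H₃PO₄) ≈ 2.1
cyclohexyl–OBz loses PhCOO⁻: pKₐ(C₆H₅COOH) ≈ 4.2

cyclohexyl–N₂⁺ > cyclohexyl–OTf > cyclohexyl–I > cyclohexyl–ONO₂ > cyclohexyl–OPO(OH)₂ > cyclohexyl–OBz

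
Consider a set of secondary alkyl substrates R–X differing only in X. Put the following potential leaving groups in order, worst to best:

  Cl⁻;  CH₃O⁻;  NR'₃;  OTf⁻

CH₃O⁻ < NR'₃ < Cl⁻ < OTf⁻

A good leaving group is a weak base: the lower the pKₐ of its conjugate acid, the more readily it departs.
OTf⁻: pKₐ(CF₃SO₃H (triflic acid)) ≈ -14 — charge spread over three oxygens and a CF₃ group; the premier leaving group in synthesis
Cl⁻: pKₐ(HCl) ≈ -7
NR'₃: pKₐ(R'₃NH⁺) ≈ 10.7 — neutral but still a fairly strong base; Hofmann-elimination LG
CH₃O⁻: pKₐ(CH₃OH) ≈ 15.5
Reversing gives the worst-to-best order requested.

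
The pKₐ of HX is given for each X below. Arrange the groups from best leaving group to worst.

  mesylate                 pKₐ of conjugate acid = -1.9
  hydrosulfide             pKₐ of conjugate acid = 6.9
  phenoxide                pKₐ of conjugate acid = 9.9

Lower conjugate-acid pKₐ ⇒ weaker base ⇒ better leaving group.
Sorting by the given values: mesylate (-1.9), hydrosulfide (6.9), phenoxide (9.9).

mesylate > hydrosulfide > phenoxide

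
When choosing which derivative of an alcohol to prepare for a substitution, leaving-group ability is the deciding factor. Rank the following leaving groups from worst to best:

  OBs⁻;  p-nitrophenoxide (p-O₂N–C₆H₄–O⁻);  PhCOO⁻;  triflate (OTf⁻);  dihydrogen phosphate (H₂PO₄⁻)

p-nitrophenoxide (p-O₂N–C₆H₄–O⁻) < PhCOO⁻ < dihydrogen phosphate (H₂PO₄⁻) < OBs⁻ < triflate (OTf⁻)

A good leaving group is a weak base: the lower the pKₐ of its conjugate acid, the more readily it departs.
triflate (OTf⁻): pKₐ(CF₃SO₃H (triflic acid)) ≈ -14
OBs⁻: pKₐ(p-BrC₆H₄SO₃H) ≈ -2.8
dihydrogen phosphate (H₂PO₄⁻): pKₐ(H₃PO₄) ≈ 2.1
PhCOO⁻: pKₐ(C₆H₅COOH) ≈ 4.2
p-nitrophenoxide (p-O₂N–C₆H₄–O⁻): pKₐ(p-nitrophenol) ≈ 7.2
Listed from poorest to best leaving group as asked.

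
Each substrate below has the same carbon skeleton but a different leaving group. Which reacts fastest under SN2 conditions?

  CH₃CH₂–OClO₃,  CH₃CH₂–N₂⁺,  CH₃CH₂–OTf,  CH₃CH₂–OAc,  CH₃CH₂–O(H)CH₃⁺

CH₃CH₂–N₂⁺

Same R in every case — rank the leaving groups.
A good leaving group is a weak base: the lower the pKₐ of its conjugate acid, the more readily it departs.
CH₃CH₂–N₂⁺ loses N₂: no meaningful conjugate acid; N₂ departs as an exceptionally stable neutral molecule
CH₃CH₂–OTf loses OTf⁻: pKₐ(CF₃SO₃H (triflic acid)) ≈ -14
CH₃CH₂–OClO₃ loses ClO₄⁻: pKₐ(HClO₄) ≈ -10
CH₃CH₂–O(H)CH₃⁺ loses R'OH: pKₐ(R'OH₂⁺) ≈ -2.4
CH₃CH₂–OAc loses AcO⁻: pKₐ(CH₃COOH) ≈ 4.8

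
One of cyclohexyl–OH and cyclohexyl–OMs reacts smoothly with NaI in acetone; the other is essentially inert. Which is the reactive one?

cyclohexyl–OMs

From cyclohexyl–OH the departing group would be OH⁻ (pKₐ(H₂O) ≈ 15.7). Strong base; essentially never leaves without prior activation.
From cyclohexyl–OMs the leaving group is OMs⁻ (pKₐ(CH₃SO₃H (MsOH)) ≈ -1.9). Resonance-delocalised alkanesulfonate.
(In practice cyclohexyl–OMs is made from cyclohexyl–OH by treatment with MsCl / Et₃N, converting the hydroxyl into a mesylate.)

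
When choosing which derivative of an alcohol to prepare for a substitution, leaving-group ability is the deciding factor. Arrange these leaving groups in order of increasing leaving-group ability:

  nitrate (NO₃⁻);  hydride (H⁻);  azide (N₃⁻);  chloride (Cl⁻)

hydride (H⁻) < azide (N₃⁻) < nitrate (NO₃⁻) < chloride (Cl⁻)

The more stable X⁻ (or X) is on its own — i.e. the weaker a base it is — the better a leaving group it makes.
chloride (Cl⁻): pKₐ(HCl) ≈ -7
nitrate (NO₃⁻): pKₐ(HNO₃) ≈ -1.3
azide (N₃⁻): pKₐ(HN₃) ≈ 4.7
hydride (H⁻): pKₐ(H₂) ≈ 36
The question asks for worst first, so the sequence is read in increasing leaving-group ability.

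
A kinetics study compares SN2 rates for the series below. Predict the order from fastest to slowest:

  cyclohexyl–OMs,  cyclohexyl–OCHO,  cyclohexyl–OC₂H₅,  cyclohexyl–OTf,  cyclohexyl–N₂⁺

cyclohexyl–N₂⁺ > cyclohexyl–OTf > cyclohexyl–OMs > cyclohexyl–OCHO > cyclohexyl–OC₂H₅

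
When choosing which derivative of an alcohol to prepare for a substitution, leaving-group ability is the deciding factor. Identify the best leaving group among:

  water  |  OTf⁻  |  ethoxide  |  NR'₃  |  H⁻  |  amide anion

Leaving-group ability tracks the stability of the departed species; conjugate-acid pKₐ is the usual yardstick (lower pKₐ → better LG).
OTf⁻: pKₐ(CF₃SO₃H (triflic acid)) ≈ -14
water: pKₐ(H₃O⁺) ≈ -1.7
NR'₃: pKₐ(R'₃NH⁺) ≈ 10.7
ethoxide: pKₐ(CH₃CH₂OH) ≈ 16
H⁻: pKₐ(H₂) ≈ 36
amide anion: pKₐ(NH₃) ≈ 38

OTf⁻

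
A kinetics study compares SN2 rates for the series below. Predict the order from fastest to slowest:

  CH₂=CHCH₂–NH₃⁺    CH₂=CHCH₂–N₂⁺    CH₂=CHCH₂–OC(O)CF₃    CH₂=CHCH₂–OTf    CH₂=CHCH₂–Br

The skeletons are identical, so relative rate is governed entirely by leaving-group ability.
The more stable X⁻ (or X) is on its own — i.e. the weaker a base it is — the better a leaving group it makes.
CH₂=CHCH₂–N₂⁺ loses N₂: no meaningful conjugate acid; N₂ departs as an exceptionally stable neutral molecule
CH₂=CHCH₂–OTf loses OTf⁻: pKₐ(CF₃SO₃H (triflic acid)) ≈ -14
CH₂=CHCH₂–Br loses Br⁻: pKₐ(HBr) ≈ -9
CH₂=CHCH₂–OC(O)CF₃ loses CF₃COO⁻: pKₐ(CF₃COOH) ≈ 0.2
CH₂=CHCH₂–NH₃⁺ loses NH₃: pKₐ(NH₄⁺) ≈ 9.2

CH₂=CHCH₂–N₂⁺ > CH₂=CHCH₂–OTf > CH₂=CHCH₂–Br > CH₂=CHCH₂–OC(O)CF₃ > CH₂=CHCH₂–NH₃⁺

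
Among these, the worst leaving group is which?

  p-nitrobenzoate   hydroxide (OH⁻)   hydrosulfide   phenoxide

A good leaving group is a weak base: the lower the pKₐ of its conjugate acid, the more readily it departs.
p-nitrobenzoate: pKₐ(p-nitrobenzoic acid) ≈ 3.4
hydrosulfide: pKₐ(H₂S) ≈ 7
phenoxide: pKₐ(C₆H₅OH (phenol)) ≈ 10
hydroxide (OH⁻): pKₐ(H₂O) ≈ 15.7

hydroxide (OH⁻)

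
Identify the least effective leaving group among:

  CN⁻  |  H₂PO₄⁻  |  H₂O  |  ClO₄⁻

CN⁻

ClO₄⁻: pKₐ(HClO₄) ≈ -10
H₂O: pKₐ(H₃O⁺) ≈ -1.7
H₂PO₄⁻: pKₐ(H₃PO₄) ≈ 2.1
CN⁻: pKₐ(HCN) ≈ 9.2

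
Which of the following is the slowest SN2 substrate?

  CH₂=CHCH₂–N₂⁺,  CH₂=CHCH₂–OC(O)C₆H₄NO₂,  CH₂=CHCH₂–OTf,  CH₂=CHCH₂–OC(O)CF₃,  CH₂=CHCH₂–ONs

CH₂=CHCH₂–OC(O)C₆H₄NO₂

The skeletons are identical, so relative rate is governed entirely by leaving-group ability.
The more stable X⁻ (or X) is on its own — i.e. the weaker a base it is — the better a leaving group it makes.
CH₂=CHCH₂–N₂⁺ loses N₂: no meaningful conjugate acid; N₂ departs as an exceptionally stable neutral molecule
CH₂=CHCH₂–OTf loses OTf⁻: pKₐ(CF₃SO₃H (triflic acid)) ≈ -14
CH₂=CHCH₂–ONs loses ONs⁻: pKₐ(p-O₂NC₆H₄SO₃H) ≈ -3.5
CH₂=CHCH₂–OC(O)CF₃ loses CF₃COO⁻: pKₐ(CF₃COOH) ≈ 0.2
CH₂=CHCH₂–OC(O)C₆H₄NO₂ loses p-O₂N–C₆H₄–COO⁻: pKₐ(p-nitrobenzoic acid) ≈ 3.4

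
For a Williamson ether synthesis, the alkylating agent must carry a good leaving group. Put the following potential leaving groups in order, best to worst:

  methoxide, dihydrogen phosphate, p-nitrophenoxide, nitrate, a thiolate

The more stable X⁻ (or X) is on its own — i.e. the weaker a base it is — the better a leaving group it makes.
nitrate: pKₐ(HNO₃) ≈ -1.3 — resonance-delocalised over three oxygens
dihydrogen phosphate: pKₐ(H₃PO₄) ≈ 2.1
p-nitrophenoxide: pKₐ(p-nitrophenol) ≈ 7.2 — nitro group delocalises the charge; the classic chromogenic LG
a thiolate: pKₐ(RSH (a thiol)) ≈ 10.5 — moderately basic; rarely leaves without activation
methoxide: pKₐ(CH₃OH) ≈ 15.5 — strong base; alkoxides do not leave unassisted

nitrate > dihydrogen phosphate > p-nitrophenoxide > a thiolate > methoxide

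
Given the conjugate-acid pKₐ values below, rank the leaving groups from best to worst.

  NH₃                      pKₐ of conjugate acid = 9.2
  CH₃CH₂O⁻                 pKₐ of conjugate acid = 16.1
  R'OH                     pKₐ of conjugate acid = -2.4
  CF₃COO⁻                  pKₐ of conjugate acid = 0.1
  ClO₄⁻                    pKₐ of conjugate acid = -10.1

Lower conjugate-acid pKₐ ⇒ weaker base ⇒ better leaving group.
Sorting by the given values: ClO₄⁻ (-10.1), R'OH (-2.4), CF₃COO⁻ (0.1), NH₃ (9.2), CH₃CH₂O⁻ (16.1).

ClO₄⁻ > R'OH > CF₃COO⁻ > NH₃ > CH₃CH₂O⁻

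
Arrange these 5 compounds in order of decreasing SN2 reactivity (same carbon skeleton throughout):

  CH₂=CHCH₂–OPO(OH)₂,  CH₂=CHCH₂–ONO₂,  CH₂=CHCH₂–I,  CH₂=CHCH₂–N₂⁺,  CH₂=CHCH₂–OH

CH₂=CHCH₂–N₂⁺ > CH₂=CHCH₂–I > CH₂=CHCH₂–ONO₂ > CH₂=CHCH₂–OPO(OH)₂ > CH₂=CHCH₂–OH

Same R in every case — rank the leaving groups.
A good leaving group is a weak base: the lower the pKₐ of its conjugate acid, the more readily it departs.
CH₂=CHCH₂–N₂⁺ loses N₂: no meaningful conjugate acid; N₂ departs as an exceptionally stable neutral molecule
CH₂=CHCH₂–I loses I⁻: pKₐ(HI) ≈ -10
CH₂=CHCH₂–ONO₂ loses NO₃⁻: pKₐ(HNO₃) ≈ -1.3
CH₂=CHCH₂–OPO(OH)₂ loses H₂PO₄⁻: pKₐ(H₃PO₄) ≈ 2.1
CH₂=CHCH₂–OH loses OH⁻: pKₐ(H₂O) ≈ 15.7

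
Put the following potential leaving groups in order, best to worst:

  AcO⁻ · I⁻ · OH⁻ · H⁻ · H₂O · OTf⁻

OTf⁻ > I⁻ > H₂O > AcO⁻ > OH⁻ > H⁻

The more stable X⁻ (or X) is on its own — i.e. the weaker a base it is — the better a leaving group it makes.
OTf⁻: pKₐ(CF₃SO₃H (triflic acid)) ≈ -14
I⁻: pKₐ(HI) ≈ -10 — large, highly polarisable; very weak base
H₂O: pKₐ(H₃O⁺) ≈ -1.7
AcO⁻: pKₐ(CH₃COOH) ≈ 4.8
OH⁻: pKₐ(H₂O) ≈ 15.7
H⁻: pKₐ(H₂) ≈ 36 — extremely strong base; leaves only in special hydride-transfer contexts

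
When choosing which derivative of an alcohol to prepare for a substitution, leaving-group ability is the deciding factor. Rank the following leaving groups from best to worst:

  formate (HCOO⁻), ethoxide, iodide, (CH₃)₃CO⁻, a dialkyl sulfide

The more stable X⁻ (or X) is on its own — i.e. the weaker a base it is — the better a leaving group it makes.
iodide: pKₐ(HI) ≈ -10
a dialkyl sulfide: pKₐ(R'₂SH⁺) ≈ -7
formate (HCOO⁻): pKₐ(HCOOH) ≈ 3.8 — resonance-stabilised carboxylate
ethoxide: pKₐ(CH₃CH₂OH) ≈ 16 — strong base; alkoxides do not leave unassisted
(CH₃)₃CO⁻: pKₐ(t-BuOH) ≈ 18 — bulky, strongly basic alkoxide

iodide > a dialkyl sulfide > formate (HCOO⁻) > ethoxide > (CH₃)₃CO⁻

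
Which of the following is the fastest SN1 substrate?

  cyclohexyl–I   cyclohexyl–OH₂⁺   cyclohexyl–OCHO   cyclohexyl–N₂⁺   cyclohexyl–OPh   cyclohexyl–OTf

Same R in every case — rank the leaving groups.
A good leaving group is a weak base: the lower the pKₐ of its conjugate acid, the more readily it departs.
cyclohexyl–N₂⁺ loses N₂: no meaningful conjugate acid; N₂ departs as an exceptionally stable neutral molecule
cyclohexyl–OTf loses OTf⁻: pKₐ(CF₃SO₃H (triflic acid)) ≈ -14
cyclohexyl–I loses I⁻: pKₐ(HI) ≈ -10
cyclohexyl–OH₂⁺ loses H₂O: pKₐ(H₃O⁺) ≈ -1.7
cyclohexyl–OCHO loses HCOO⁻: pKₐ(HCOOH) ≈ 3.8
cyclohexyl–OPh loses PhO⁻: pKₐ(C₆H₅OH (phenol)) ≈ 10

cyclohexyl–N₂⁺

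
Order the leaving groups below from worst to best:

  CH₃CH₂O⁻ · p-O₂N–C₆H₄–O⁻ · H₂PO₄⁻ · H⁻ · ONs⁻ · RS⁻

H⁻ < CH₃CH₂O⁻ < RS⁻ < p-O₂N–C₆H₄–O⁻ < H₂PO₄⁻ < ONs⁻

A good leaving group is a weak base: the lower the pKₐ of its conjugate acid, the more readily it departs.
ONs⁻: pKₐ(p-O₂NC₆H₄SO₃H) ≈ -3.5
H₂PO₄⁻: pKₐ(H₃PO₄) ≈ 2.1
p-O₂N–C₆H₄–O⁻: pKₐ(p-nitrophenol) ≈ 7.2
RS⁻: pKₐ(RSH (a thiol)) ≈ 10.5
CH₃CH₂O⁻: pKₐ(CH₃CH₂OH) ≈ 16
H⁻: pKₐ(H₂) ≈ 36
Reversing gives the worst-to-best order requested.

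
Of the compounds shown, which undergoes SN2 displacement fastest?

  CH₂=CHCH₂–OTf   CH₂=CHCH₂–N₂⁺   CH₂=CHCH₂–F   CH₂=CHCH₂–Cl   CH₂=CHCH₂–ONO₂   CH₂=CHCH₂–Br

CH₂=CHCH₂–N₂⁺

The skeletons are identical, so relative rate is governed entirely by leaving-group ability.
Rank by basicity of the departing species: weakest base leaves most easily.
CH₂=CHCH₂–N₂⁺ loses N₂: no meaningful conjugate acid; N₂ departs as an exceptionally stable neutral molecule
CH₂=CHCH₂–OTf loses OTf⁻: pKₐ(CF₃SO₃H (triflic acid)) ≈ -14
CH₂=CHCH₂–Br loses Br⁻: pKₐ(HBr) ≈ -9
CH₂=CHCH₂–Cl loses Cl⁻: pKₐ(HCl) ≈ -7
CH₂=CHCH₂–ONO₂ loses NO₃⁻: pKₐ(HNO₃) ≈ -1.3
CH₂=CHCH₂–F loses F⁻: pKₐ(HF) ≈ 3.2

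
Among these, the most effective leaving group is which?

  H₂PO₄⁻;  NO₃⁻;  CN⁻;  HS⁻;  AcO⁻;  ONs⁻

ONs⁻

ONs⁻: pKₐ(p-O₂NC₆H₄SO₃H) ≈ -3.5
NO₃⁻: pKₐ(HNO₃) ≈ -1.3
H₂PO₄⁻: pKₐ(H₃PO₄) ≈ 2.1
AcO⁻: pKₐ(CH₃COOH) ≈ 4.8
HS⁻: pKₐ(H₂S) ≈ 7
CN⁻: pKₐ(HCN) ≈ 9.2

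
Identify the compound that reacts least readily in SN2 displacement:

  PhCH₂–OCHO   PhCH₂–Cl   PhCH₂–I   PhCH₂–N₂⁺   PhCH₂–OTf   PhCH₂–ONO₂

PhCH₂–OCHO

The skeletons are identical, so relative rate is governed entirely by leaving-group ability.
A good leaving group is a weak base: the lower the pKₐ of its conjugate acid, the more readily it departs.
PhCH₂–N₂⁺ loses N₂: no meaningful conjugate acid; N₂ departs as an exceptionally stable neutral molecule
PhCH₂–OTf loses OTf⁻: pKₐ(CF₃SO₃H (triflic acid)) ≈ -14
PhCH₂–I loses I⁻: pKₐ(HI) ≈ -10
PhCH₂–Cl loses Cl⁻: pKₐ(HCl) ≈ -7
PhCH₂–ONO₂ loses NO₃⁻: pKₐ(HNO₃) ≈ -1.3
PhCH₂–OCHO loses HCOO⁻: pKₐ(HCOOH) ≈ 3.8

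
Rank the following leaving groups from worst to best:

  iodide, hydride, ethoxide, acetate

iodide: pKₐ(HI) ≈ -10
acetate: pKₐ(CH₃COOH) ≈ 4.8 — resonance-stabilised but still a weak base
ethoxide: pKₐ(CH₃CH₂OH) ≈ 16 — strong base; alkoxides do not leave unassisted
hydride: pKₐ(H₂) ≈ 36 — extremely strong base; leaves only in special hydride-transfer contexts
The question asks for worst first, so the sequence is read in increasing leaving-group ability.

hydride < ethoxide < acetate < iodide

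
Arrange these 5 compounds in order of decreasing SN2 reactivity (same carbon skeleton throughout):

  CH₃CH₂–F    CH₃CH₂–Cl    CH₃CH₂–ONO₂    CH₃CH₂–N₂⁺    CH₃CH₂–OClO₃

Identical carbon frameworks mean the comparison reduces to leaving-group quality.
A good leaving group is a weak base: the lower the pKₐ of its conjugate acid, the more readily it departs.
CH₃CH₂–N₂⁺ loses N₂: no meaningful conjugate acid; N₂ departs as an exceptionally stable neutral molecule
CH₃CH₂–OClO₃ loses ClO₄⁻: pKₐ(HClO₄) ≈ -10
CH₃CH₂–Cl loses Cl⁻: pKₐ(HCl) ≈ -7
CH₃CH₂–ONO₂ loses NO₃⁻: pKₐ(HNO₃) ≈ -1.3
CH₃CH₂–F loses F⁻: pKₐ(HF) ≈ 3.2

CH₃CH₂–N₂⁺ > CH₃CH₂–OClO₃ > CH₃CH₂–Cl > CH₃CH₂–ONO₂ > CH₃CH₂–F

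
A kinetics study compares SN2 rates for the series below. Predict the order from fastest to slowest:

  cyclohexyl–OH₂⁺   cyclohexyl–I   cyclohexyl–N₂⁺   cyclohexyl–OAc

Same R in every case — rank the leaving groups.
The more stable X⁻ (or X) is on its own — i.e. the weaker a base it is — the better a leaving group it makes.
cyclohexyl–N₂⁺ loses N₂: no meaningful conjugate acid; N₂ departs as an exceptionally stable neutral molecule
cyclohexyl–I loses I⁻: pKₐ(HI) ≈ -10
cyclohexyl–OH₂⁺ loses H₂O: pKₐ(H₃O⁺) ≈ -1.7
cyclohexyl–OAc loses AcO⁻: pKₐ(CH₃COOH) ≈ 4.8

cyclohexyl–N₂⁺ > cyclohexyl–I > cyclohexyl–OH₂⁺ > cyclohexyl–OAc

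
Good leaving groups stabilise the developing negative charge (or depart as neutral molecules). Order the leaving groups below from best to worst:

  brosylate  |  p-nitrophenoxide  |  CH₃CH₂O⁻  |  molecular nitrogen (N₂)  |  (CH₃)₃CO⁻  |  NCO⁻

molecular nitrogen (N₂) > brosylate > NCO⁻ > p-nitrophenoxide > CH₃CH₂O⁻ > (CH₃)₃CO⁻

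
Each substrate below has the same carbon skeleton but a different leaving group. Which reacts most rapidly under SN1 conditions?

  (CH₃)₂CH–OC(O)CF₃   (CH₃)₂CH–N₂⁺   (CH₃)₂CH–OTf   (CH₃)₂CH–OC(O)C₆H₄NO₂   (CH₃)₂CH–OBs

Identical carbon frameworks mean the comparison reduces to leaving-group quality.
A good leaving group is a weak base: the lower the pKₐ of its conjugate acid, the more readily it departs.
(CH₃)₂CH–N₂⁺ loses N₂: no meaningful conjugate acid; N₂ departs as an exceptionally stable neutral molecule
(CH₃)₂CH–OTf loses OTf⁻: pKₐ(CF₃SO₃H (triflic acid)) ≈ -14
(CH₃)₂CH–OBs loses OBs⁻: pKₐ(p-BrC₆H₄SO₃H) ≈ -2.8
(CH₃)₂CH–OC(O)CF₃ loses CF₃COO⁻: pKₐ(CF₃COOH) ≈ 0.2
(CH₃)₂CH–OC(O)C₆H₄NO₂ loses p-O₂N–C₆H₄–COO⁻: pKₐ(p-nitrobenzoic acid) ≈ 3.4

(CH₃)₂CH–N₂⁺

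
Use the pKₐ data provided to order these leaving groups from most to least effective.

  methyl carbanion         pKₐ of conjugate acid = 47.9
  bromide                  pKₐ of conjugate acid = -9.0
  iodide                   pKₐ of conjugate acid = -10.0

Lower conjugate-acid pKₐ ⇒ weaker base ⇒ better leaving group.
Sorting by the given values: iodide (-10.0), bromide (-9.0), methyl carbanion (47.9).

iodide > bromide > methyl carbanion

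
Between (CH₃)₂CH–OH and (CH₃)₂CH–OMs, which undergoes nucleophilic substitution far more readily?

From (CH₃)₂CH–OH the departing group would be OH⁻ (pKₐ(H₂O) ≈ 15.7). Strong base; essentially never leaves without prior activation.
From (CH₃)₂CH–OMs the leaving group is OMs⁻ (pKₐ(CH₃SO₃H (MsOH)) ≈ -1.9). Resonance-delocalised alkanesulfonate.
(In practice (CH₃)₂CH–OMs is made from (CH₃)₂CH–OH by treatment with MsCl / Et₃N, converting the hydroxyl into a mesylate.)

(CH₃)₂CH–OMs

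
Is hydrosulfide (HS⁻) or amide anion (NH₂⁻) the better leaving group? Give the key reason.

hydrosulfide (HS⁻)

hydrosulfide (HS⁻) is the better leaving group.
pKₐ(H₂S) ≈ 7 versus pKₐ(NH₃) ≈ 38: hydrosulfide (HS⁻) is the much weaker base.
Larger and more polarisable than the oxygen analogue.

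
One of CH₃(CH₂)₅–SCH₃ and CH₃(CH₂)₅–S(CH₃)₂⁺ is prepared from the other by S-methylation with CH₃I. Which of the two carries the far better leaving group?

From CH₃(CH₂)₅–SCH₃ the departing group would be RS⁻ (pKₐ(RSH (a thiol)) ≈ 10.5). Moderately basic; rarely leaves without activation.
From CH₃(CH₂)₅–S(CH₃)₂⁺ the leaving group is SR'₂ (pKₐ(R'₂SH⁺) ≈ -7). Neutral; leaves from a sulfonium salt (R–SR'₂⁺).
S-methylation with CH₃I works by allowing neutral dimethyl sulfide, rather than methanethiolate, to depart, making CH₃(CH₂)₅–S(CH₃)₂⁺ enormously more reactive.

CH₃(CH₂)₅–S(CH₃)₂⁺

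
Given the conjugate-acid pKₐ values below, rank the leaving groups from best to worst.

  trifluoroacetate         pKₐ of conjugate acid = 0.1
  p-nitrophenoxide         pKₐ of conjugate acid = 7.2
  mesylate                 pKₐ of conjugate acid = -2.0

Lower conjugate-acid pKₐ ⇒ weaker base ⇒ better leaving group.
Sorting by the given values: mesylate (-2.0), trifluoroacetate (0.1), p-nitrophenoxide (7.2).

mesylate > trifluoroacetate > p-nitrophenoxide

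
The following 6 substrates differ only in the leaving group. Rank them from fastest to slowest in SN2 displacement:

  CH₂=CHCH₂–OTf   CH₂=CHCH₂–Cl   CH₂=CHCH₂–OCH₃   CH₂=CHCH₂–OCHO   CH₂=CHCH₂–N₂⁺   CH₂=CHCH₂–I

Same R in every case — rank the leaving groups.
A good leaving group is a weak base: the lower the pKₐ of its conjugate acid, the more readily it departs.
CH₂=CHCH₂–N₂⁺ loses N₂: no meaningful conjugate acid; N₂ departs as an exceptionally stable neutral molecule
CH₂=CHCH₂–OTf loses OTf⁻: pKₐ(CF₃SO₃H (triflic acid)) ≈ -14
CH₂=CHCH₂–I loses I⁻: pKₐ(HI) ≈ -10
CH₂=CHCH₂–Cl loses Cl⁻: pKₐ(HCl) ≈ -7
CH₂=CHCH₂–OCHO loses HCOO⁻: pKₐ(HCOOH) ≈ 3.8
CH₂=CHCH₂–OCH₃ loses CH₃O⁻: pKₐ(CH₃OH) ≈ 15.5

CH₂=CHCH₂–N₂⁺ > CH₂=CHCH₂–OTf > CH₂=CHCH₂–I > CH₂=CHCH₂–Cl > CH₂=CHCH₂–OCHO > CH₂=CHCH₂–OCH₃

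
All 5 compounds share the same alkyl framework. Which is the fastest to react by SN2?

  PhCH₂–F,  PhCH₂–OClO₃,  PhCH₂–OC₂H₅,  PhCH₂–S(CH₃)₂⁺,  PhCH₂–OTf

With the same alkyl group throughout, only the leaving group differentiates the rates.
The more stable X⁻ (or X) is on its own — i.e. the weaker a base it is — the better a leaving group it makes.
PhCH₂–OTf loses OTf⁻: pKₐ(CF₃SO₃H (triflic acid)) ≈ -14
PhCH₂–OClO₃ loses ClO₄⁻: pKₐ(HClO₄) ≈ -10
PhCH₂–S(CH₃)₂⁺ loses SR'₂: pKₐ(R'₂SH⁺) ≈ -7
PhCH₂–F loses F⁻: pKₐ(HF) ≈ 3.2
PhCH₂–OC₂H₅ loses CH₃CH₂O⁻: pKₐ(CH₃CH₂OH) ≈ 16

PhCH₂–OTf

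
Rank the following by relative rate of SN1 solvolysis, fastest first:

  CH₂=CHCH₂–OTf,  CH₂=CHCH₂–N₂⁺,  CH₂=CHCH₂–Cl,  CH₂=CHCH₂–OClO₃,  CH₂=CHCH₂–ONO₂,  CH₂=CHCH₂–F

CH₂=CHCH₂–N₂⁺ > CH₂=CHCH₂–OTf > CH₂=CHCH₂–OClO₃ > CH₂=CHCH₂–Cl > CH₂=CHCH₂–ONO₂ > CH₂=CHCH₂–F

With the same alkyl group throughout, only the leaving group differentiates the rates.
The more stable X⁻ (or X) is on its own — i.e. the weaker a base it is — the better a leaving group it makes.
CH₂=CHCH₂–N₂⁺ loses N₂: no meaningful conjugate acid; N₂ departs as an exceptionally stable neutral molecule
CH₂=CHCH₂–OTf loses OTf⁻: pKₐ(CF₃SO₃H (triflic acid)) ≈ -14
CH₂=CHCH₂–OClO₃ loses ClO₄⁻: pKₐ(HClO₄) ≈ -10
CH₂=CHCH₂–Cl loses Cl⁻: pKₐ(HCl) ≈ -7
CH₂=CHCH₂–ONO₂ loses NO₃⁻: pKₐ(HNO₃) ≈ -1.3
CH₂=CHCH₂–F loses F⁻: pKₐ(HF) ≈ 3.2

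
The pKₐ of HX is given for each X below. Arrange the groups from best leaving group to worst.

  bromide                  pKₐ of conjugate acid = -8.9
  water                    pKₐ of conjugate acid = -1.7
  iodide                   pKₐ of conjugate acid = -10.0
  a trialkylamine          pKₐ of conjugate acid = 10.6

Lower conjugate-acid pKₐ ⇒ weaker base ⇒ better leaving group.
Sorting by the given values: iodide (-10.0), bromide (-8.9), water (-1.7), a trialkylamine (10.6).

iodide > bromide > water > a trialkylamine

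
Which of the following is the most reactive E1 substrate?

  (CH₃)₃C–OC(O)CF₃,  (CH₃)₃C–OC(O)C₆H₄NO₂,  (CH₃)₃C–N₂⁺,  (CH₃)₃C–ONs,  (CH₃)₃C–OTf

(CH₃)₃C–N₂⁺

With the same alkyl group throughout, only the leaving group differentiates the rates.
A good leaving group is a weak base: the lower the pKₐ of its conjugate acid, the more readily it departs.
(CH₃)₃C–N₂⁺ loses N₂: no meaningful conjugate acid; N₂ departs as an exceptionally stable neutral molecule
(CH₃)₃C–OTf loses OTf⁻: pKₐ(CF₃SO₃H (triflic acid)) ≈ -14
(CH₃)₃C–ONs loses ONs⁻: pKₐ(p-O₂NC₆H₄SO₃H) ≈ -3.5
(CH₃)₃C–OC(O)CF₃ loses CF₃COO⁻: pKₐ(CF₃COOH) ≈ 0.2
(CH₃)₃C–OC(O)C₆H₄NO₂ loses p-O₂N–C₆H₄–COO⁻: pKₐ(p-nitrobenzoic acid) ≈ 3.4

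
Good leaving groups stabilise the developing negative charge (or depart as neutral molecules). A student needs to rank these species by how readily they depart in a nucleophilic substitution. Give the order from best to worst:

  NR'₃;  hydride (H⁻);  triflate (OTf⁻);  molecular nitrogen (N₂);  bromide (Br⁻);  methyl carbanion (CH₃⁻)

Rank by basicity of the departing species: weakest base leaves most easily.
molecular nitrogen (N₂): no meaningful conjugate acid; N₂ departs as an exceptionally stable neutral molecule
triflate (OTf⁻): pKₐ(CF₃SO₃H (triflic acid)) ≈ -14 — charge spread over three oxygens and a CF₃ group; the premier leaving group in synthesis
bromide (Br⁻): pKₐ(HBr) ≈ -9 — weak base; good leaving group
NR'₃: pKₐ(R'₃NH⁺) ≈ 10.7
hydride (H⁻): pKₐ(H₂) ≈ 36
methyl carbanion (CH₃⁻): pKₐ(CH₄) ≈ 48 — unstabilised carbanion; the worst conceivable leaving group

molecular nitrogen (N₂) > triflate (OTf⁻) > bromide (Br⁻) > NR'₃ > hydride (H⁻) > methyl carbanion (CH₃⁻)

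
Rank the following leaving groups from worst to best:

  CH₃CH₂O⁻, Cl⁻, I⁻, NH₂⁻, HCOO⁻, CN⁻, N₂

NH₂⁻ < CH₃CH₂O⁻ < CN⁻ < HCOO⁻ < Cl⁻ < I⁻ < N₂

A good leaving group is a weak base: the lower the pKₐ of its conjugate acid, the more readily it departs.
N₂: no meaningful conjugate acid; N₂ departs as an exceptionally stable neutral molecule
I⁻: pKₐ(HI) ≈ -10 — large, highly polarisable; very weak base
Cl⁻: pKₐ(HCl) ≈ -7 — moderately weak base
HCOO⁻: pKₐ(HCOOH) ≈ 3.8 — resonance-stabilised carboxylate
CN⁻: pKₐ(HCN) ≈ 9.2 — sp carbon stabilises the charge somewhat, but still a poor LG
CH₃CH₂O⁻: pKₐ(CH₃CH₂OH) ≈ 16
NH₂⁻: pKₐ(NH₃) ≈ 38
Reversing gives the worst-to-best order requested.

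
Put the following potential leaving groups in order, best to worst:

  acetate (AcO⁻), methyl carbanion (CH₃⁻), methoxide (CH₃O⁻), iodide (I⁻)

iodide (I⁻) > acetate (AcO⁻) > methoxide (CH₃O⁻) > methyl carbanion (CH₃⁻)

Leaving-group ability tracks the stability of the departed species; conjugate-acid pKₐ is the usual yardstick (lower pKₐ → better LG).
iodide (I⁻): pKₐ(HI) ≈ -10
acetate (AcO⁻): pKₐ(CH₃COOH) ≈ 4.8
methoxide (CH₃O⁻): pKₐ(CH₃OH) ≈ 15.5
methyl carbanion (CH₃⁻): pKₐ(CH₄) ≈ 48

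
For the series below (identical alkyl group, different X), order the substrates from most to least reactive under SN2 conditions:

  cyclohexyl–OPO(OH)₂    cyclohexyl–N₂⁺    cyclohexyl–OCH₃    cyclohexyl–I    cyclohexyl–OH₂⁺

cyclohexyl–N₂⁺ > cyclohexyl–I > cyclohexyl–OH₂⁺ > cyclohexyl–OPO(OH)₂ > cyclohexyl–OCH₃

Same R in every case — rank the leaving groups.
A good leaving group is a weak base: the lower the pKₐ of its conjugate acid, the more readily it departs.
cyclohexyl–N₂⁺ loses N₂: no meaningful conjugate acid; N₂ departs as an exceptionally stable neutral molecule
cyclohexyl–I loses I⁻: pKₐ(HI) ≈ -10
cyclohexyl–OH₂⁺ loses H₂O: pKₐ(H₃O⁺) ≈ -1.7
cyclohexyl–OPO(OH)₂ loses H₂PO₄⁻: pKₐ(H₃PO₄) ≈ 2.1
cyclohexyl–OCH₃ loses CH₃O⁻: pKₐ(CH₃OH) ≈ 15.5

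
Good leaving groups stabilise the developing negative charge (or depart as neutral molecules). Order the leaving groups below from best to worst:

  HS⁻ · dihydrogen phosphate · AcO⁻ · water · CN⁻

water > dihydrogen phosphate > AcO⁻ > HS⁻ > CN⁻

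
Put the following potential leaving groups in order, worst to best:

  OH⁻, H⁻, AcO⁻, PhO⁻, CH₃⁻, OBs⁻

CH₃⁻ < H⁻ < OH⁻ < PhO⁻ < AcO⁻ < OBs⁻

Leaving-group ability tracks the stability of the departed species; conjugate-acid pKₐ is the usual yardstick (lower pKₐ → better LG).
OBs⁻: pKₐ(p-BrC₆H₄SO₃H) ≈ -2.8
AcO⁻: pKₐ(CH₃COOH) ≈ 4.8 — resonance-stabilised but still a weak base
PhO⁻: pKₐ(C₆H₅OH (phenol)) ≈ 10 — resonance into the ring helps, but still a poor LG
OH⁻: pKₐ(H₂O) ≈ 15.7
H⁻: pKₐ(H₂) ≈ 36 — extremely strong base; leaves only in special hydride-transfer contexts
CH₃⁻: pKₐ(CH₄) ≈ 48 — unstabilised carbanion; the worst conceivable leaving group
The question asks for worst first, so the sequence is read in increasing leaving-group ability.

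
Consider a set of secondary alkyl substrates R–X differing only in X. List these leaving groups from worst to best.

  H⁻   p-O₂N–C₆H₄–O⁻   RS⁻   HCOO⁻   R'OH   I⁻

H⁻ < RS⁻ < p-O₂N–C₆H₄–O⁻ < HCOO⁻ < R'OH < I⁻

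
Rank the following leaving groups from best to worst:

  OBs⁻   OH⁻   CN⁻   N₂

N₂ > OBs⁻ > CN⁻ > OH⁻

N₂: no meaningful conjugate acid; N₂ departs as an exceptionally stable neutral molecule
OBs⁻: pKₐ(p-BrC₆H₄SO₃H) ≈ -2.8 — arenesulfonate with a p-bromo substituent
CN⁻: pKₐ(HCN) ≈ 9.2 — sp carbon stabilises the charge somewhat, but still a poor LG
OH⁻: pKₐ(H₂O) ≈ 15.7 — strong base; essentially never leaves without prior activation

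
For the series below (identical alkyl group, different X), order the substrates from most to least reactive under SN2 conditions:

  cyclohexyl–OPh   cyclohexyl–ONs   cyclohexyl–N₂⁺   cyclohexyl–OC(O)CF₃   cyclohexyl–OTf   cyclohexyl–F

cyclohexyl–N₂⁺ > cyclohexyl–OTf > cyclohexyl–ONs > cyclohexyl–OC(O)CF₃ > cyclohexyl–F > cyclohexyl–OPh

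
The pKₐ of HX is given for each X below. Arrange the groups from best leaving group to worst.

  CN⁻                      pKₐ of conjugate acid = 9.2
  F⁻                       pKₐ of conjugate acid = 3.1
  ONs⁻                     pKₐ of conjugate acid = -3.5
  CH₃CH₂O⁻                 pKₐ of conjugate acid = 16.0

Lower conjugate-acid pKₐ ⇒ weaker base ⇒ better leaving group.
Sorting by the given values: ONs⁻ (-3.5), F⁻ (3.1), CN⁻ (9.2), CH₃CH₂O⁻ (16.0).

ONs⁻ > F⁻ > CN⁻ > CH₃CH₂O⁻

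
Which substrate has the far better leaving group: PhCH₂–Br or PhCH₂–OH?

PhCH₂–Br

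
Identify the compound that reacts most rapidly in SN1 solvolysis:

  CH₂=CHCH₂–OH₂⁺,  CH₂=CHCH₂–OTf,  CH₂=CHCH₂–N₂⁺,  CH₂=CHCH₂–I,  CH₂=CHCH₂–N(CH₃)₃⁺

CH₂=CHCH₂–N₂⁺

The skeletons are identical, so relative rate is governed entirely by leaving-group ability.
A good leaving group is a weak base: the lower the pKₐ of its conjugate acid, the more readily it departs.
CH₂=CHCH₂–N₂⁺ loses N₂: no meaningful conjugate acid; N₂ departs as an exceptionally stable neutral molecule
CH₂=CHCH₂–OTf loses OTf⁻: pKₐ(CF₃SO₃H (triflic acid)) ≈ -14
CH₂=CHCH₂–I loses I⁻: pKₐ(HI) ≈ -10
CH₂=CHCH₂–OH₂⁺ loses H₂O: pKₐ(H₃O⁺) ≈ -1.7
CH₂=CHCH₂–N(CH₃)₃⁺ loses NR'₃: pKₐ(R'₃NH⁺) ≈ 10.7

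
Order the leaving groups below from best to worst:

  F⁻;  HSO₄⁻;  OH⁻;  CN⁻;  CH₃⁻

Leaving-group ability tracks the stability of the departed species; conjugate-acid pKₐ is the usual yardstick (lower pKₐ → better LG).
HSO₄⁻: pKₐ(H₂SO₄) ≈ -3 — conjugate base of a strong mineral acid
F⁻: pKₐ(HF) ≈ 3.2
CN⁻: pKₐ(HCN) ≈ 9.2
OH⁻: pKₐ(H₂O) ≈ 15.7 — strong base; essentially never leaves without prior activation
CH₃⁻: pKₐ(CH₄) ≈ 48

HSO₄⁻ > F⁻ > CN⁻ > OH⁻ > CH₃⁻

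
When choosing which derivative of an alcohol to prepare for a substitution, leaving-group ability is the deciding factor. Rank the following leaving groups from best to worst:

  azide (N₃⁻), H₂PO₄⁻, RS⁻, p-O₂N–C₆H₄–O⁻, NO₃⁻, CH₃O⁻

Leaving-group ability tracks the stability of the departed species; conjugate-acid pKₐ is the usual yardstick (lower pKₐ → better LG).
NO₃⁻: pKₐ(HNO₃) ≈ -1.3 — resonance-delocalised over three oxygens
H₂PO₄⁻: pKₐ(H₃PO₄) ≈ 2.1
azide (N₃⁻): pKₐ(HN₃) ≈ 4.7
p-O₂N–C₆H₄–O⁻: pKₐ(p-nitrophenol) ≈ 7.2 — nitro group delocalises the charge; the classic chromogenic LG
RS⁻: pKₐ(RSH (a thiol)) ≈ 10.5 — moderately basic; rarely leaves without activation
CH₃O⁻: pKₐ(CH₃OH) ≈ 15.5 — strong base; alkoxides do not leave unassisted

NO₃⁻ > H₂PO₄⁻ > azide (N₃⁻) > p-O₂N–C₆H₄–O⁻ > RS⁻ > CH₃O⁻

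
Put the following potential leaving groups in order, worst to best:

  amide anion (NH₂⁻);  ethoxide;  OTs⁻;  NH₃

The more stable X⁻ (or X) is on its own — i.e. the weaker a base it is — the better a leaving group it makes.
OTs⁻: pKₐ(p-CH₃C₆H₄SO₃H (TsOH)) ≈ -2.8
NH₃: pKₐ(NH₄⁺) ≈ 9.2
ethoxide: pKₐ(CH₃CH₂OH) ≈ 16
amide anion (NH₂⁻): pKₐ(NH₃) ≈ 38
Listed from poorest to best leaving group as asked.

amide anion (NH₂⁻) < ethoxide < NH₃ < OTs⁻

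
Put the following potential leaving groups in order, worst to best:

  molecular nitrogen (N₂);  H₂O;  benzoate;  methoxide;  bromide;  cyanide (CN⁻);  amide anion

amide anion < methoxide < cyanide (CN⁻) < benzoate < H₂O < bromide < molecular nitrogen (N₂)

molecular nitrogen (N₂): no meaningful conjugate acid; N₂ departs as an exceptionally stable neutral molecule
bromide: pKₐ(HBr) ≈ -9
H₂O: pKₐ(H₃O⁺) ≈ -1.7 — neutral; leaves from a protonated alcohol (R–OH₂⁺)
benzoate: pKₐ(C₆H₅COOH) ≈ 4.2
cyanide (CN⁻): pKₐ(HCN) ≈ 9.2 — sp carbon stabilises the charge somewhat, but still a poor LG
methoxide: pKₐ(CH₃OH) ≈ 15.5 — strong base; alkoxides do not leave unassisted
amide anion: pKₐ(NH₃) ≈ 38 — extremely strong base; never a leaving group
Listed from poorest to best leaving group as asked.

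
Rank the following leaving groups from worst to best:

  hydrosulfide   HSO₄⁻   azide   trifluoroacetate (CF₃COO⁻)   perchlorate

A good leaving group is a weak base: the lower the pKₐ of its conjugate acid, the more readily it departs.
perchlorate: pKₐ(HClO₄) ≈ -10 — extremely weak base; rarely used for safety reasons
HSO₄⁻: pKₐ(H₂SO₄) ≈ -3
trifluoroacetate (CF₃COO⁻): pKₐ(CF₃COOH) ≈ 0.2
azide: pKₐ(HN₃) ≈ 4.7 — linear, resonance-stabilised
hydrosulfide: pKₐ(H₂S) ≈ 7
The question asks for worst first, so the sequence is read in increasing leaving-group ability.

hydrosulfide < azide < trifluoroacetate (CF₃COO⁻) < HSO₄⁻ < perchlorate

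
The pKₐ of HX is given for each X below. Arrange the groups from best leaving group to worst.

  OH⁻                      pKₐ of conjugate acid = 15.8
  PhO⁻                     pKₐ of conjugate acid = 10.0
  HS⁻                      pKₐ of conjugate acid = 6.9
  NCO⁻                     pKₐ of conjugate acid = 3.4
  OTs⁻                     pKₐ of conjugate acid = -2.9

OTs⁻ > NCO⁻ > HS⁻ > PhO⁻ > OH⁻

Lower conjugate-acid pKₐ ⇒ weaker base ⇒ better leaving group.
Sorting by the given values: OTs⁻ (-2.9), NCO⁻ (3.4), HS⁻ (6.9), PhO⁻ (10.0), OH⁻ (15.8).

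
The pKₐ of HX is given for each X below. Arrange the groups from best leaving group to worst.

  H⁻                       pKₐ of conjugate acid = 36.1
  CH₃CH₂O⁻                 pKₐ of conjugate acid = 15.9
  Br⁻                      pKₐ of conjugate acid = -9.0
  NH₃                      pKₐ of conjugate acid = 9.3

Br⁻ > NH₃ > CH₃CH₂O⁻ > H⁻

Lower conjugate-acid pKₐ ⇒ weaker base ⇒ better leaving group.
Sorting by the given values: Br⁻ (-9.0), NH₃ (9.3), CH₃CH₂O⁻ (15.9), H⁻ (36.1).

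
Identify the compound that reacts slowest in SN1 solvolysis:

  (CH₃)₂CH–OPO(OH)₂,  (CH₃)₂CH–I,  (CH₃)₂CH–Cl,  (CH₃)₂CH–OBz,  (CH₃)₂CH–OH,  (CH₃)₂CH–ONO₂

(CH₃)₂CH–OH

With the same alkyl group throughout, only the leaving group differentiates the rates.
Leaving-group ability tracks the stability of the departed species; conjugate-acid pKₐ is the usual yardstick (lower pKₐ → better LG).
(CH₃)₂CH–I loses I⁻: pKₐ(HI) ≈ -10
(CH₃)₂CH–Cl loses Cl⁻: pKₐ(HCl) ≈ -7
(CH₃)₂CH–ONO₂ loses NO₃⁻: pKₐ(HNO₃) ≈ -1.3
(CH₃)₂CH–OPO(OH)₂ loses H₂PO₄⁻: pKₐ(H₃PO₄) ≈ 2.1
(CH₃)₂CH–OBz loses PhCOO⁻: pKₐ(C₆H₅COOH) ≈ 4.2
(CH₃)₂CH–OH loses OH⁻: pKₐ(H₂O) ≈ 15.7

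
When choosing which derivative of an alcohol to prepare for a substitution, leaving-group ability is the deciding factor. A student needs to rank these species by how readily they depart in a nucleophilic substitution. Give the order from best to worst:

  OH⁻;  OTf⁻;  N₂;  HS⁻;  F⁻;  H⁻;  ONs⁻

N₂ > OTf⁻ > ONs⁻ > F⁻ > HS⁻ > OH⁻ > H⁻

Leaving-group ability tracks the stability of the departed species; conjugate-acid pKₐ is the usual yardstick (lower pKₐ → better LG).
N₂: no meaningful conjugate acid; N₂ departs as an exceptionally stable neutral molecule
OTf⁻: pKₐ(CF₃SO₃H (triflic acid)) ≈ -14
ONs⁻: pKₐ(p-O₂NC₆H₄SO₃H) ≈ -3.5
F⁻: pKₐ(HF) ≈ 3.2
HS⁻: pKₐ(H₂S) ≈ 7
OH⁻: pKₐ(H₂O) ≈ 15.7
H⁻: pKₐ(H₂) ≈ 36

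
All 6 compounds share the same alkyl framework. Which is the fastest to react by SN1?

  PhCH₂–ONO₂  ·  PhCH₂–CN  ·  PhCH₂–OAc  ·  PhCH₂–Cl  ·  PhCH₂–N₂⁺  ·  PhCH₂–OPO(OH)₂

PhCH₂–N₂⁺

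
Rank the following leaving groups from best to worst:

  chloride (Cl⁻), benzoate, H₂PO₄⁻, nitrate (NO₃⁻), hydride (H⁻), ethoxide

The more stable X⁻ (or X) is on its own — i.e. the weaker a base it is — the better a leaving group it makes.
chloride (Cl⁻): pKₐ(HCl) ≈ -7 — moderately weak base
nitrate (NO₃⁻): pKₐ(HNO₃) ≈ -1.3
H₂PO₄⁻: pKₐ(H₃PO₄) ≈ 2.1 — moderate base; biological leaving group after further activation
benzoate: pKₐ(C₆H₅COOH) ≈ 4.2
ethoxide: pKₐ(CH₃CH₂OH) ≈ 16
hydride (H⁻): pKₐ(H₂) ≈ 36 — extremely strong base; leaves only in special hydride-transfer contexts

chloride (Cl⁻) > nitrate (NO₃⁻) > H₂PO₄⁻ > benzoate > ethoxide > hydride (H⁻)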